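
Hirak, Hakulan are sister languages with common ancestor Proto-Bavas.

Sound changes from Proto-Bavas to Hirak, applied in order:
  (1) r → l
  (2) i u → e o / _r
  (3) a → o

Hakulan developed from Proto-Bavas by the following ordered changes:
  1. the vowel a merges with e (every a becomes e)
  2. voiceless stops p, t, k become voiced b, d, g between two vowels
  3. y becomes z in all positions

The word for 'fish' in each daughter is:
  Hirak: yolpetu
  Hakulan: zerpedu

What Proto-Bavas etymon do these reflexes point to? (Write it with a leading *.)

Position 2: Hirak has o, Hakulan has e. Taking the neighbouring segments as reconstructed: Hirak o could go back to *a or *o; Hakulan e could go back to *a or *e — the one source consistent with every daughter is *a.
Position 3: Hirak has l, Hakulan has r. Hakulan preserves r here (none of its changes turn any other segment into r), so the proto-segment is *r.
Position 6: Hirak has t, Hakulan has d. Hirak preserves t here (none of its changes turn any other segment into t), so the proto-segment is *t.
This points to *yarpetu. Verify forward in each daughter:
Hirak: *yarpetu
  yarpetu → yalpetu   [unconditioned shift]
  yalpetu (rule 2 does not apply)
  yalpetu → yolpetu   [vowel merger]
  giving Hirak yolpetu.
Hakulan: *yarpetu
  yarpetu → yerpetu   [vowel merger]
  yerpetu → yerpedu   [intervocalic voicing]
  yerpedu → zerpedu   [unconditioned shift]
  giving Hakulan zerpedu.
Only *yarpetu yields all of Hirak yolpetu, Hakulan zerpedu.

*yarpetu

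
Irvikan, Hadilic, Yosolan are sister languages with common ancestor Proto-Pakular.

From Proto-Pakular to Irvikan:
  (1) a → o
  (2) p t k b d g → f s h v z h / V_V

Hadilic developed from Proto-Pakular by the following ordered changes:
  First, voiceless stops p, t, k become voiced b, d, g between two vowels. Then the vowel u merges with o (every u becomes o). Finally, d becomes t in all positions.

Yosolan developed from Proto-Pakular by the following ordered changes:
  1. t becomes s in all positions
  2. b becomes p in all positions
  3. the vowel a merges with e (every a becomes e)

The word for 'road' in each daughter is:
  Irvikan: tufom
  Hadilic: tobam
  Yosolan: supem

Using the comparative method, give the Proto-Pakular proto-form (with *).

Position 2: Irvikan has u, Hadilic has o, Yosolan has u. Irvikan preserves u here (none of its changes turn any other segment into u), so the proto-segment is *u.
Position 4: Irvikan has o, Hadilic has a, Yosolan has e. Hadilic preserves a here (none of its changes turn any other segment into a), so the proto-segment is *a.
Verify the candidate proto-form against each daughter:
Irvikan: *tupam > tupom > tufom  (by vowel merger, intervocalic lenition)
Hadilic: *tupam > tubam > tobam  (by intervocalic voicing, vowel merger)
Yosolan: *tupam
  tupam → supam   [unconditioned shift]
  supam (rule 2 does not apply)
  supam → supem   [vowel merger]
  giving Yosolan supem.
*tupam is the unique common source.

*tupam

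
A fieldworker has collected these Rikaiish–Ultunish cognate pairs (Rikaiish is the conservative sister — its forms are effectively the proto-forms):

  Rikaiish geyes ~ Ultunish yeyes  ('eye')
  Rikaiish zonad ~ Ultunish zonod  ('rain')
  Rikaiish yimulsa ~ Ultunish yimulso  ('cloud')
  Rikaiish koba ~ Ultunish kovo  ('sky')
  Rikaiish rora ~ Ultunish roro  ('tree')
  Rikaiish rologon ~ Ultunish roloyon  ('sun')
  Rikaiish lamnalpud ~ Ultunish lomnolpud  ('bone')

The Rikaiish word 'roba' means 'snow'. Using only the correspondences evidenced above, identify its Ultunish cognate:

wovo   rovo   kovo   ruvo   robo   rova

rovo

koba ~ kovo — Rikaiish b corresponds to Ultunish v between vowels (before a back vowel).
yimulsa ~ yimulso, koba ~ kovo — Rikaiish a corresponds to Ultunish o word-finally.
Applying these to Rikaiish 'roba':
  roba → rova   (b→v between vowels (before a back vowel))
  rova → rovo   (a→o word-finally)
So the Ultunish cognate is 'rovo'.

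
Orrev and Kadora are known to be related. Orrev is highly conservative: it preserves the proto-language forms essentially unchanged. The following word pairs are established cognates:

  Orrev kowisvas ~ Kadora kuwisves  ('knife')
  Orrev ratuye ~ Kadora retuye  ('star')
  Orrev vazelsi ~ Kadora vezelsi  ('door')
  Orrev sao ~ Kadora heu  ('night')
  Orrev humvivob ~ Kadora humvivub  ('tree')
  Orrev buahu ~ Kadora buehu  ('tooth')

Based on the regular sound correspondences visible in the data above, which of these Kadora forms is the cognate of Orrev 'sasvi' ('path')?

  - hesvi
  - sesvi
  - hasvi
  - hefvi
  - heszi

hesvi

sao ~ heu — Orrev s corresponds to Kadora h word-initially before a back vowel.
kowisvas ~ kuwisves, ratuye ~ retuye — Orrev a corresponds to Kadora e after a consonant, before a consonant other than r, m, n, p, b, f, v.
Applying these to Orrev 'sasvi':
  sasvi → hasvi   (s→h word-initially before a back vowel)
  hasvi → hesvi   (a→e after a consonant, before a consonant other than r, m, n, p, b, f, v)
So the Kadora cognate is 'hesvi'.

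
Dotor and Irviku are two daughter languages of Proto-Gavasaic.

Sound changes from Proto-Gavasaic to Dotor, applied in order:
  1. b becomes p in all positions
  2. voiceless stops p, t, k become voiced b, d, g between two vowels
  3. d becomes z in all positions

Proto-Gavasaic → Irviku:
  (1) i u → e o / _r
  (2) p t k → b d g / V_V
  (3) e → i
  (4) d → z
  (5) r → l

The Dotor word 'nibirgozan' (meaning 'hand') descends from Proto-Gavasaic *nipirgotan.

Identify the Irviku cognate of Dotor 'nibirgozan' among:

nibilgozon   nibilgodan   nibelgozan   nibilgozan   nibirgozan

nibilgozan

Irviku: start from *nipirgotan.
  rule 1 (pre-rhotic lowering): nipirgotan → nipergotan
  rule 2 (intervocalic voicing): nipergotan → nibergodan
  rule 3 (vowel merger): nibergodan → nibirgodan
  rule 4 (unconditioned shift): nibirgodan → nibirgozan
  rule 5 (unconditioned shift): nibirgozan → nibilgozan
  ⇒ Irviku nibilgozan
The other candidates each miss or misapply at least one Irviku change.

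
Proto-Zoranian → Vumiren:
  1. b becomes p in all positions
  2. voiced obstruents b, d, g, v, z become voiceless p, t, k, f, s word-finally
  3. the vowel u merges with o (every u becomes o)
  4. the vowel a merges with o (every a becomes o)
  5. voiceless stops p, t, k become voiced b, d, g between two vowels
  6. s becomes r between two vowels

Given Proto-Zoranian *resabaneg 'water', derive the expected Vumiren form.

rerobonek

Vumiren: start from *resabaneg.
  rule 1 (unconditioned shift): resabaneg → resapaneg
  rule 2 (final devoicing): resapaneg → resapanek
  rule 3: no change — resapanek
  rule 4 (vowel merger): resapanek → resoponek
  rule 5 (intervocalic voicing): resoponek → resobonek
  rule 6 (rhotacism): resobonek → rerobonek
  ⇒ Vumiren rerobonek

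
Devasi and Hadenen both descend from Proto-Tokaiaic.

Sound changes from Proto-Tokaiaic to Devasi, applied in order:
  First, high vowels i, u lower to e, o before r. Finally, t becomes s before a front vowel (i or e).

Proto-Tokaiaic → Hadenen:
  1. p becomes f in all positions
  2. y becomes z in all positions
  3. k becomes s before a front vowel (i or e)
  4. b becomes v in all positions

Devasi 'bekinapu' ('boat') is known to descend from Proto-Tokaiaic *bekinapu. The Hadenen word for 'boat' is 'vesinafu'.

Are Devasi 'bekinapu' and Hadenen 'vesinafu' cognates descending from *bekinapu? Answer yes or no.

Derive the expected Hadenen reflex of *bekinapu:
Hadenen: start from *bekinapu.
  rule 1 (unconditioned shift): bekinapu → bekinafu
  rule 2: no change — bekinafu
  rule 3 (palatalisation): bekinafu → besinafu
  rule 4 (unconditioned shift): besinafu → vesinafu
  ⇒ Hadenen vesinafu
Hadenen 'vesinafu' matches the regular reflex exactly, so the pair is cognate.

yes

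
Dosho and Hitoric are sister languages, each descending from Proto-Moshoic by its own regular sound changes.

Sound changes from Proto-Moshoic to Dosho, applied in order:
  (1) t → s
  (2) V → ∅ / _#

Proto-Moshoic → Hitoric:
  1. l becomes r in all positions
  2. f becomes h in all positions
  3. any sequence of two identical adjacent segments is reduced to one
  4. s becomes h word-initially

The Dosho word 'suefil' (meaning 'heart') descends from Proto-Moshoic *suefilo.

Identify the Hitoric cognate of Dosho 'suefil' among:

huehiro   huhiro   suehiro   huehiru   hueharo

Hitoric: *suefilo > suefiro > suehiro > huehiro  (by unconditioned shift, unconditioned shift, debuccalisation)
Among the options, 'huehiro' alone shows every Hitoric change applied in order.

huehiro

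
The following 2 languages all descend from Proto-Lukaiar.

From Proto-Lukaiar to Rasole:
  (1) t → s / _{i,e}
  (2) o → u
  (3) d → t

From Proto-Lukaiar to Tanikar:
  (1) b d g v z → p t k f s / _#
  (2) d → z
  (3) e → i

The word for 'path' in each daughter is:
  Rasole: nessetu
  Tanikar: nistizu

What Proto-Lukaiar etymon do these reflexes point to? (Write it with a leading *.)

Position 5: Rasole has e, Tanikar has i. Rasole preserves e here (none of its changes turn any other segment into e), so the proto-segment is *e.
Position 4: Rasole has s, Tanikar has t. Taking the neighbouring segments as reconstructed: Rasole s could go back to *t or *s; Tanikar t can only go back to *t — the one source consistent with every daughter is *t.
Verify the candidate proto-form against each daughter:
Rasole: start from *nestedu.
  rule 1 (palatalisation): nestedu → nessedu
  rule 2: no change — nessedu
  rule 3 (unconditioned shift): nessedu → nessetu
  ⇒ Rasole nessetu
Tanikar: *nestedu > nestezu > nistizu  (by unconditioned shift, vowel merger)
*nestedu is the unique common source.

*nestedu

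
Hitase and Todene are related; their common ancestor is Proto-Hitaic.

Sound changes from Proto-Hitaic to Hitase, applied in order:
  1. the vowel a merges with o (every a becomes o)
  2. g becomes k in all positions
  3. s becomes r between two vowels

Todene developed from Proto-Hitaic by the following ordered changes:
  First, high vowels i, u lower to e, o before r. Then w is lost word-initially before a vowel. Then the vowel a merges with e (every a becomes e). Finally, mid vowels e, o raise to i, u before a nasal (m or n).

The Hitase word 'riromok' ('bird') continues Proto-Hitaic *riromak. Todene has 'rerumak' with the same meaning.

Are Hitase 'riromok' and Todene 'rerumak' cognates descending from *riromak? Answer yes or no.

no

Derive the expected Todene reflex of *riromak:
Todene: start from *riromak.
  rule 1 (pre-rhotic lowering): riromak → reromak
  rule 2: no change — reromak
  rule 3 (vowel merger): reromak → reromek
  rule 4 (pre-nasal raising): reromek → rerumek
  ⇒ Todene rerumek
The regular Todene reflex would be 'rerumek', but the attested form is 'rerumak'. The correspondence is irregular, so they are not cognates (the Todene form has a different source).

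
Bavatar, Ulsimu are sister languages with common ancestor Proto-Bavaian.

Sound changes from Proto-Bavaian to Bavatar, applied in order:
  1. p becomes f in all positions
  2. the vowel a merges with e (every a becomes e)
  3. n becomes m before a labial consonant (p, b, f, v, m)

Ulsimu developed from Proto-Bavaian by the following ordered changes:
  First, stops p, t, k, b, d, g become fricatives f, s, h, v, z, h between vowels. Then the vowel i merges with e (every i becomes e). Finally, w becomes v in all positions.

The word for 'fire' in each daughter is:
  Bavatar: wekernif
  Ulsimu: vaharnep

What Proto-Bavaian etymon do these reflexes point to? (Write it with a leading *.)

*wakarnip

Position 3: Bavatar has k, Ulsimu has h. Bavatar preserves k here (none of its changes turn any other segment into k), so the proto-segment is *k.
Position 4: Bavatar has e, Ulsimu has a. Ulsimu preserves a here (none of its changes turn any other segment into a), so the proto-segment is *a.
Position 1: Bavatar has w, Ulsimu has v. Bavatar preserves w here (none of its changes turn any other segment into w), so the proto-segment is *w.
Verify the candidate proto-form against each daughter:
Bavatar: *wakarnip > wakarnif > wekernif  (by unconditioned shift, vowel merger)
Ulsimu: *wakarnip
  wakarnip → waharnip   [intervocalic lenition]
  waharnip → waharnep   [vowel merger]
  waharnep → vaharnep   [unconditioned shift]
  giving Ulsimu vaharnep.
*wakarnip is the unique common source.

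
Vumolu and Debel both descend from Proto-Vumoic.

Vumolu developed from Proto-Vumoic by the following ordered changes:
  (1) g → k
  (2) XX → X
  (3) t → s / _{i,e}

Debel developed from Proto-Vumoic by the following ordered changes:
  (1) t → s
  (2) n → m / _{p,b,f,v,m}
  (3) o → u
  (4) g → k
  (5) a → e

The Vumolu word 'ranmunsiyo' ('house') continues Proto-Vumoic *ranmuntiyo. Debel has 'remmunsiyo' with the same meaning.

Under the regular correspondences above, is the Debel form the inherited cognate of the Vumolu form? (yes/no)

no

Derive the expected Debel reflex of *ranmuntiyo:
Debel: *ranmuntiyo > ranmunsiyo > rammunsiyo > rammunsiyu > remmunsiyu  (by unconditioned shift, nasal place assimilation, vowel merger, vowel merger)
The regular Debel reflex would be 'remmunsiyu', but the attested form is 'remmunsiyo'. The correspondence is irregular, so they are not cognates (the Debel form has a different source).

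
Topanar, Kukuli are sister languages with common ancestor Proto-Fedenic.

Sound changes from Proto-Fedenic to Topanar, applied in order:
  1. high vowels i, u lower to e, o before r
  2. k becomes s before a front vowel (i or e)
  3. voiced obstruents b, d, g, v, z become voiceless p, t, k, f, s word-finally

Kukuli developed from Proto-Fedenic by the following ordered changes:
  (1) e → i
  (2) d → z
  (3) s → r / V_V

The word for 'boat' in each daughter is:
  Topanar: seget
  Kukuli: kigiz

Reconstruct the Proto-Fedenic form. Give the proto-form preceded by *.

Position 5: Topanar has t, Kukuli has z. Taking the neighbouring segments as reconstructed: Topanar t could go back to *t or *d; Kukuli z could go back to *d or *z — the one source consistent with every daughter is *d.
Position 4: Topanar has e, Kukuli has i. Taking the neighbouring segments as reconstructed: Topanar e can only go back to *e; Kukuli i could go back to *e or *i — the one source consistent with every daughter is *e.
Position 2: Topanar has e, Kukuli has i. Taking the neighbouring segments as reconstructed: Topanar e can only go back to *e; Kukuli i could go back to *e or *i — the one source consistent with every daughter is *e.
Continuing position by position gives *keged; check it forward:
Topanar: *keged
  keged (rule 1 does not apply)
  keged → seged   [palatalisation]
  seged → seget   [final devoicing]
  giving Topanar seget.
Kukuli: *keged > kigid > kigiz  (by vowel merger, unconditioned shift)
Only *keged yields all of Topanar seget, Kukuli kigiz.

*keged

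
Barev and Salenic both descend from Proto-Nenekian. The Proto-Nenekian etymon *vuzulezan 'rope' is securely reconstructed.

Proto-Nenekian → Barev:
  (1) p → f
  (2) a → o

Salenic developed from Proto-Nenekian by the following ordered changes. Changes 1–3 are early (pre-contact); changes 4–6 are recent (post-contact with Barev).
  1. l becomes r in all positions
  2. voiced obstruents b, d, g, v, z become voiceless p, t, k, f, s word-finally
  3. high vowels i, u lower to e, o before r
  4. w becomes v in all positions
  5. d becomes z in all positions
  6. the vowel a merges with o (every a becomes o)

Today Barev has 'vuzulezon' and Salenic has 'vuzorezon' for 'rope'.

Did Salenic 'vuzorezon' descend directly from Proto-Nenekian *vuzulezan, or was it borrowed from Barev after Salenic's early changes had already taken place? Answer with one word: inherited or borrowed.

If inherited, *vuzulezan would pass through all of Salenic's changes:
Salenic: start from *vuzulezan.
  rule 1 (unconditioned shift): vuzulezan → vuzurezan
  rule 2: no change — vuzurezan
  rule 3 (pre-rhotic lowering): vuzurezan → vuzorezan
  rule 4: no change — vuzorezan
  rule 5: no change — vuzorezan
  rule 6 (vowel merger): vuzorezan → vuzorezon
  ⇒ Salenic vuzorezon
If borrowed from Barev 'vuzulezon' after the early changes, it would undergo only the recent ones:
  rule 4 (unconditioned shift): no change (vuzulezon)
  rule 5 (unconditioned shift): no change (vuzulezon)
  rule 6 (vowel merger): no change (vuzulezon)
  ⇒ as a loan: vuzulezon
Salenic 'vuzorezon' matches the inherited outcome exactly, so it is an inherited cognate, not a loan.

inherited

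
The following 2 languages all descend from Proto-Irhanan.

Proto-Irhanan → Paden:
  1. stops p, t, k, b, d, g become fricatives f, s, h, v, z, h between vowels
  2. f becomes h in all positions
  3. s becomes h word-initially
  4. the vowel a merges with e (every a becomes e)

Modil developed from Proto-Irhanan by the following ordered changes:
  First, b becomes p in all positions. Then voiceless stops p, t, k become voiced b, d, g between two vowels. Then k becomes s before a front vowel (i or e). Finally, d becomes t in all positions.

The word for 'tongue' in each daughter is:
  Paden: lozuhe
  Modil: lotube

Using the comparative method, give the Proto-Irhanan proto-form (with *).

*lodupe

Position 5: Paden has h, Modil has b. Taking the neighbouring segments as reconstructed: Paden h could go back to *p or *k or *g or *f or *h; Modil b could go back to *p or *b — the one source consistent with every daughter is *p.
Position 3: Paden has z, Modil has t. Taking the neighbouring segments as reconstructed: Paden z could go back to *d or *z; Modil t could go back to *t or *d — the one source consistent with every daughter is *d.
This points to *lodupe. Verify forward in each daughter:
Paden: start from *lodupe.
  rule 1 (intervocalic lenition): lodupe → lozufe
  rule 2 (unconditioned shift): lozufe → lozuhe
  rule 3: no change — lozuhe
  rule 4: no change — lozuhe
  ⇒ Paden lozuhe
Modil: start from *lodupe.
  rule 1: no change — lodupe
  rule 2 (intervocalic voicing): lodupe → lodube
  rule 3: no change — lodube
  rule 4 (unconditioned shift): lodube → lotube
  ⇒ Modil lotube
No other proto-form is consistent with every reflex, so the reconstruction is *lodupe.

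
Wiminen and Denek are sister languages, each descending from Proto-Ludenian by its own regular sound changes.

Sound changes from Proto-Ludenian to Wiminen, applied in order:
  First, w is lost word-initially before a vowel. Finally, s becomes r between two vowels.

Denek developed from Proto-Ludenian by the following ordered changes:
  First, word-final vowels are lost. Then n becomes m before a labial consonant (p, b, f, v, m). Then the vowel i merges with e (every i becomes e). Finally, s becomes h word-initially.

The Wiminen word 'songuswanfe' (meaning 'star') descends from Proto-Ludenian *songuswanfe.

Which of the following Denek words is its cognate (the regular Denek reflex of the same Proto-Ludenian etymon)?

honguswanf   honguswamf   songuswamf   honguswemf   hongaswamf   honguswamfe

Denek: *songuswanfe
  songuswanfe → songuswanf   [apocope]
  songuswanf → songuswamf   [nasal place assimilation]
  songuswamf (rule 3 does not apply)
  songuswamf → honguswamf   [debuccalisation]
  giving Denek honguswamf.
Among the options, 'honguswamf' alone shows every Denek change applied in order.

honguswamf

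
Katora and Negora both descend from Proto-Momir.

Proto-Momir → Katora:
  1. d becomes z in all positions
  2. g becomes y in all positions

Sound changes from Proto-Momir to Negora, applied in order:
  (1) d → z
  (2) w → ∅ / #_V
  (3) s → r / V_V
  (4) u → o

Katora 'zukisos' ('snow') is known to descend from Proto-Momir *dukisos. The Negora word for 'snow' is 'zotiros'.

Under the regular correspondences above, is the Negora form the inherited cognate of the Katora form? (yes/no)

no

Derive the expected Negora reflex of *dukisos:
Negora: start from *dukisos.
  rule 1 (unconditioned shift): dukisos → zukisos
  rule 2: no change — zukisos
  rule 3 (rhotacism): zukisos → zukiros
  rule 4 (vowel merger): zukiros → zokiros
  ⇒ Negora zokiros
The regular Negora reflex would be 'zokiros', but the attested form is 'zotiros'. The correspondence is irregular, so they are not cognates (the Negora form has a different source).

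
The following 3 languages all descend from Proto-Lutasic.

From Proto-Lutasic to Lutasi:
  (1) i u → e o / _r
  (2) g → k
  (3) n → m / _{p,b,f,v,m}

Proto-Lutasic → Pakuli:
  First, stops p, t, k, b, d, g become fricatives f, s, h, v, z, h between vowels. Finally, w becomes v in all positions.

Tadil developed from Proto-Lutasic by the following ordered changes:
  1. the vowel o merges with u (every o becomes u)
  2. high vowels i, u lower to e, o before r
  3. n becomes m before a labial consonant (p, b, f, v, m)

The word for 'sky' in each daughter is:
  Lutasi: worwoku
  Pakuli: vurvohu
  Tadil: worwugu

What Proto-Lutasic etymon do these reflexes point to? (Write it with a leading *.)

*wurwogu

Position 1: Lutasi has w, Pakuli has v, Tadil has w. Lutasi preserves w here (none of its changes turn any other segment into w), so the proto-segment is *w.
Position 2: Lutasi has o, Pakuli has u, Tadil has o. Pakuli preserves u here (none of its changes turn any other segment into u), so the proto-segment is *u.
Position 4: Lutasi has w, Pakuli has v, Tadil has w. Lutasi preserves w here (none of its changes turn any other segment into w), so the proto-segment is *w.
Verify the candidate proto-form against each daughter:
Lutasi: *wurwogu > worwogu > worwoku  (by pre-rhotic lowering, unconditioned shift)
Pakuli: *wurwogu
  wurwogu → wurwohu   [intervocalic lenition]
  wurwohu → vurvohu   [unconditioned shift]
  giving Pakuli vurvohu.
Tadil: *wurwogu > wurwugu > worwugu  (by vowel merger, pre-rhotic lowering)
*wurwogu is the unique common source.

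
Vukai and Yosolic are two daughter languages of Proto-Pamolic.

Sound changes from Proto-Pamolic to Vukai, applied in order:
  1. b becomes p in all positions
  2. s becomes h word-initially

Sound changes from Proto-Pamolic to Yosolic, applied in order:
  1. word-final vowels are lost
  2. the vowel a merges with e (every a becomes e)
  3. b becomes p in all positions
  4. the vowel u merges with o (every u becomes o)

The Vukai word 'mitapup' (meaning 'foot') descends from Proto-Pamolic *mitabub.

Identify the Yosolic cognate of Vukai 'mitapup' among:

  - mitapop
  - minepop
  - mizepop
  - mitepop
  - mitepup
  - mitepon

Yosolic: *mitabub
  mitabub (rule 1 does not apply)
  mitabub → mitebub   [vowel merger]
  mitebub → mitepup   [unconditioned shift]
  mitepup → mitepop   [vowel merger]
  giving Yosolic mitepop.
The other candidates each miss or misapply at least one Yosolic change.

mitepop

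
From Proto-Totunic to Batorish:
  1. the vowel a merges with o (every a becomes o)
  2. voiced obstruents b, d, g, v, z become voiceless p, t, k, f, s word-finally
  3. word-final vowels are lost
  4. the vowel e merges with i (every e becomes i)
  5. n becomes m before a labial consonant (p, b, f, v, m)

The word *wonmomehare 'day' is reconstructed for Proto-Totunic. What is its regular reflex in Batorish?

wommomihor

Batorish: *wonmomehare
  wonmomehare → wonmomehore   [vowel merger]
  wonmomehore (rule 2 does not apply)
  wonmomehore → wonmomehor   [apocope]
  wonmomehor → wonmomihor   [vowel merger]
  wonmomihor → wommomihor   [nasal place assimilation]
  giving Batorish wommomihor.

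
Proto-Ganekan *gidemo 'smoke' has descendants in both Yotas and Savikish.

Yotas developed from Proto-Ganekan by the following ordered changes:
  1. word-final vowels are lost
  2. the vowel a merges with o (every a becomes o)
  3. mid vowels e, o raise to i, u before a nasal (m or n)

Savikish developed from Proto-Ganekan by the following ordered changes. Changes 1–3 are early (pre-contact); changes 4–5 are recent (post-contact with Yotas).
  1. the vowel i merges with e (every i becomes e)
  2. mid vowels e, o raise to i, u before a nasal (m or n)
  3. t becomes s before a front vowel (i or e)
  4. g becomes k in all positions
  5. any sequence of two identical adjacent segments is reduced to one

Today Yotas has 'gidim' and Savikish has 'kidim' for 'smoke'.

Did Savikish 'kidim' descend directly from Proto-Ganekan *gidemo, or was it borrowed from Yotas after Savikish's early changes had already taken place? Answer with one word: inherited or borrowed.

If inherited, *gidemo would pass through all of Savikish's changes:
Savikish: *gidemo
  gidemo → gedemo   [vowel merger]
  gedemo → gedimo   [pre-nasal raising]
  gedimo (rule 3 does not apply)
  gedimo → kedimo   [unconditioned shift]
  kedimo (rule 5 does not apply)
  giving Savikish kedimo.
If borrowed from Yotas 'gidim' after the early changes, it would undergo only the recent ones:
  rule 4 (unconditioned shift): gidim → kidim
  rule 5 (degemination): no change (kidim)
  ⇒ as a loan: kidim
Savikish 'kidim' matches the loan outcome 'kidim', not the inherited 'kedimo' — it skipped the early Savikish changes, so it was borrowed from Yotas.

borrowed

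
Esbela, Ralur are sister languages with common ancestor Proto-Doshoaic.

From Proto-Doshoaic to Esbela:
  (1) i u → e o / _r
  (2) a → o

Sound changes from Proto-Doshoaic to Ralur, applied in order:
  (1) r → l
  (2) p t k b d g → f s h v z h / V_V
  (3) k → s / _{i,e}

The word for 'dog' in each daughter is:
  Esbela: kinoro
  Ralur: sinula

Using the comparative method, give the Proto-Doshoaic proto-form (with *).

Position 1: Esbela has k, Ralur has s. Esbela preserves k here (none of its changes turn any other segment into k), so the proto-segment is *k.
Position 6: Esbela has o, Ralur has a. Ralur preserves a here (none of its changes turn any other segment into a), so the proto-segment is *a.
Position 4: Esbela has o, Ralur has u. Ralur preserves u here (none of its changes turn any other segment into u), so the proto-segment is *u.
This points to *kinura. Verify forward in each daughter:
Esbela: start from *kinura.
  rule 1 (pre-rhotic lowering): kinura → kinora
  rule 2 (vowel merger): kinora → kinoro
  ⇒ Esbela kinoro
Ralur: start from *kinura.
  rule 1 (unconditioned shift): kinura → kinula
  rule 2: no change — kinula
  rule 3 (palatalisation): kinula → sinula
  ⇒ Ralur sinula
*kinura is the unique common source.

*kinura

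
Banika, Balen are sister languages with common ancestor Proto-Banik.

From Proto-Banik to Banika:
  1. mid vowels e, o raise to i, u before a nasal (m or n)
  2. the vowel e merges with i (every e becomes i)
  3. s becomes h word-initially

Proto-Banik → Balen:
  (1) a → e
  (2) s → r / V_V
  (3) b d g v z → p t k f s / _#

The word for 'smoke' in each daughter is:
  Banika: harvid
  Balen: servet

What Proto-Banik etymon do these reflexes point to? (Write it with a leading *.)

*sarved

Position 5: Banika has i, Balen has e. Taking the neighbouring segments as reconstructed: Banika i could go back to *e or *i; Balen e could go back to *a or *e — the one source consistent with every daughter is *e.
Position 6: Banika has d, Balen has t. Banika preserves d here (none of its changes turn any other segment into d), so the proto-segment is *d.
Verify the candidate proto-form against each daughter:
Banika: *sarved > sarvid > harvid  (by vowel merger, debuccalisation)
Balen: start from *sarved.
  rule 1 (vowel merger): sarved → served
  rule 2: no change — served
  rule 3 (final devoicing): served → servet
  ⇒ Balen servet
*sarved is the unique common source.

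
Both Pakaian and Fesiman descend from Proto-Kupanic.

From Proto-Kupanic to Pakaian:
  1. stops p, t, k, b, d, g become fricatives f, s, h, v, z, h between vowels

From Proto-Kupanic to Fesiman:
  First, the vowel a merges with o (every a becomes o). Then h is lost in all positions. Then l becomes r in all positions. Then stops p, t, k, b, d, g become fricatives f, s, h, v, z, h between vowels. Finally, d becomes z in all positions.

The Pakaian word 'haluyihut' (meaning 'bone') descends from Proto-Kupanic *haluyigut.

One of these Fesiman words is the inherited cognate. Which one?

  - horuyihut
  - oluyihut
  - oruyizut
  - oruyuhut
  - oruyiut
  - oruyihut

oruyihut

Fesiman: *haluyigut > holuyigut > oluyigut > oruyigut > oruyihut  (by vowel merger, h-loss, unconditioned shift, intervocalic lenition)
The other candidates each miss or misapply at least one Fesiman change.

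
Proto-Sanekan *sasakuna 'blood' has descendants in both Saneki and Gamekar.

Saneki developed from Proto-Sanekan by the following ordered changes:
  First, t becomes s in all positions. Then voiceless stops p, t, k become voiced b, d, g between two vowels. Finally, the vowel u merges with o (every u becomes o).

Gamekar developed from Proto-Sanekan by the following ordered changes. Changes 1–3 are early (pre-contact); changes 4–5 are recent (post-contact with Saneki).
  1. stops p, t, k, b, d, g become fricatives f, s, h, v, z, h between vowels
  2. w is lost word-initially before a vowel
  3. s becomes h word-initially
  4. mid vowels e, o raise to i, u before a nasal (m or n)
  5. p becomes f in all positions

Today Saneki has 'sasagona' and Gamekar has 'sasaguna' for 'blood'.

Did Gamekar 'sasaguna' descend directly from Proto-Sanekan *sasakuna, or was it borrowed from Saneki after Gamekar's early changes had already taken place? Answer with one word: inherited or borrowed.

If inherited, *sasakuna would pass through all of Gamekar's changes:
Gamekar: start from *sasakuna.
  rule 1 (intervocalic lenition): sasakuna → sasahuna
  rule 2: no change — sasahuna
  rule 3 (debuccalisation): sasahuna → hasahuna
  rule 4: no change — hasahuna
  rule 5: no change — hasahuna
  ⇒ Gamekar hasahuna
If borrowed from Saneki 'sasagona' after the early changes, it would undergo only the recent ones:
  rule 4 (pre-nasal raising): sasagona → sasaguna
  rule 5 (unconditioned shift): no change (sasaguna)
  ⇒ as a loan: sasaguna
Gamekar 'sasaguna' matches the loan outcome 'sasaguna', not the inherited 'hasahuna' — it skipped the early Gamekar changes, so it was borrowed from Saneki.

borrowed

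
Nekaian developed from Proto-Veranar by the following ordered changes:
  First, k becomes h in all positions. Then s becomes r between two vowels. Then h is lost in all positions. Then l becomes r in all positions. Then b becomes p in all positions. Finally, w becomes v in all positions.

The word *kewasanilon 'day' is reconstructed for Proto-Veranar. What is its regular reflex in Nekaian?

Nekaian: *kewasanilon
  kewasanilon → hewasanilon   [unconditioned shift]
  hewasanilon → hewaranilon   [rhotacism]
  hewaranilon → ewaranilon   [h-loss]
  ewaranilon → ewaraniron   [unconditioned shift]
  ewaraniron (rule 5 does not apply)
  ewaraniron → evaraniron   [unconditioned shift]
  giving Nekaian evaraniron.

evaraniron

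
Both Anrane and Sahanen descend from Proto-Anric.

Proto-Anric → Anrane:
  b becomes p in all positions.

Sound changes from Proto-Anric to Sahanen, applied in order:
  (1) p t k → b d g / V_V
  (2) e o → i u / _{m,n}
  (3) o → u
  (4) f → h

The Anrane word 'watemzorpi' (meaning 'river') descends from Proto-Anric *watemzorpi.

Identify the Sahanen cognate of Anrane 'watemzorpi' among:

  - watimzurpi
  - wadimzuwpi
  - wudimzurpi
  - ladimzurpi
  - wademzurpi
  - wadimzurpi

Sahanen: *watemzorpi > wademzorpi > wadimzorpi > wadimzurpi  (by intervocalic voicing, pre-nasal raising, vowel merger)
Only 'wadimzurpi' matches the regular Sahanen development of *watemzorpi.

wadimzurpi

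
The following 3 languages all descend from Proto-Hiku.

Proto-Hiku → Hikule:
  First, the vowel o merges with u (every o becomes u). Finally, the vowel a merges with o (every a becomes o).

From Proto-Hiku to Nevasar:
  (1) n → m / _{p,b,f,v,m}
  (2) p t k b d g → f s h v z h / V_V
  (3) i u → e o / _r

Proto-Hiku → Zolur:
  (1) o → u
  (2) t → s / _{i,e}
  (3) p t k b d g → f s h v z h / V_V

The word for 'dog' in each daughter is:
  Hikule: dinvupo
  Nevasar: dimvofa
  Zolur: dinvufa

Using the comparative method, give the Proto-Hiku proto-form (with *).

Position 7: Hikule has o, Nevasar has a, Zolur has a. Nevasar preserves a here (none of its changes turn any other segment into a), so the proto-segment is *a.
Position 6: Hikule has p, Nevasar has f, Zolur has f. Hikule preserves p here (none of its changes turn any other segment into p), so the proto-segment is *p.
Position 3: Hikule has n, Nevasar has m, Zolur has n. Hikule preserves n here (none of its changes turn any other segment into n), so the proto-segment is *n.
This points to *dinvopa. Verify forward in each daughter:
Hikule: *dinvopa > dinvupa > dinvupo  (by vowel merger, vowel merger)
Nevasar: *dinvopa > dimvopa > dimvofa  (by nasal place assimilation, intervocalic lenition)
Zolur: start from *dinvopa.
  rule 1 (vowel merger): dinvopa → dinvupa
  rule 2: no change — dinvupa
  rule 3 (intervocalic lenition): dinvupa → dinvufa
  ⇒ Zolur dinvufa
*dinvopa is the unique common source.

*dinvopa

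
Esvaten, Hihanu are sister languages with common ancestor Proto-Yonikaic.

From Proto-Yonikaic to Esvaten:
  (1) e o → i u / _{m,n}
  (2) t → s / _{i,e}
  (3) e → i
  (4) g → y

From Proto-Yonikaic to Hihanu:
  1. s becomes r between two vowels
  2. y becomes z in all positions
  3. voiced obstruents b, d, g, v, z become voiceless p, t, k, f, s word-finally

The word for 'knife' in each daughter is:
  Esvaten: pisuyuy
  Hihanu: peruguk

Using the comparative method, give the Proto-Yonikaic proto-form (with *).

*pesugug

Position 3: Esvaten has s, Hihanu has r. Taking the neighbouring segments as reconstructed: Esvaten s can only go back to *s; Hihanu r could go back to *s or *r — the one source consistent with every daughter is *s.
Position 7: Esvaten has y, Hihanu has k. Taking the neighbouring segments as reconstructed: Esvaten y could go back to *g or *y; Hihanu k could go back to *k or *g — the one source consistent with every daughter is *g.
Position 5: Esvaten has y, Hihanu has g. Hihanu preserves g here (none of its changes turn any other segment into g), so the proto-segment is *g.
Continuing position by position gives *pesugug; check it forward:
Esvaten: *pesugug
  pesugug (rule 1 does not apply)
  pesugug (rule 2 does not apply)
  pesugug → pisugug   [vowel merger]
  pisugug → pisuyuy   [unconditioned shift]
  giving Esvaten pisuyuy.
Hihanu: start from *pesugug.
  rule 1 (rhotacism): pesugug → perugug
  rule 2: no change — perugug
  rule 3 (final devoicing): perugug → peruguk
  ⇒ Hihanu peruguk
Only *pesugug yields all of Esvaten pisuyuy, Hihanu peruguk.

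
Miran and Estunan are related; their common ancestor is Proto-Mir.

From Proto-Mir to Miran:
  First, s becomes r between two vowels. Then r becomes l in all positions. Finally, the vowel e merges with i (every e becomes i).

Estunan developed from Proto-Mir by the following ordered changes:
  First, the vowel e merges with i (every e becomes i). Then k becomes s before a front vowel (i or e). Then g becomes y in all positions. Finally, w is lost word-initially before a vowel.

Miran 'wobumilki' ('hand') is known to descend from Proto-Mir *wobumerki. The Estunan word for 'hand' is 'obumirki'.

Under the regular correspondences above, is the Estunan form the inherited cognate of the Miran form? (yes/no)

Derive the expected Estunan reflex of *wobumerki:
Estunan: *wobumerki
  wobumerki → wobumirki   [vowel merger]
  wobumirki → wobumirsi   [palatalisation]
  wobumirsi (rule 3 does not apply)
  wobumirsi → obumirsi   [glide loss]
  giving Estunan obumirsi.
The regular Estunan reflex would be 'obumirsi', but the attested form is 'obumirki'. The correspondence is irregular, so they are not cognates (the Estunan form has a different source).

no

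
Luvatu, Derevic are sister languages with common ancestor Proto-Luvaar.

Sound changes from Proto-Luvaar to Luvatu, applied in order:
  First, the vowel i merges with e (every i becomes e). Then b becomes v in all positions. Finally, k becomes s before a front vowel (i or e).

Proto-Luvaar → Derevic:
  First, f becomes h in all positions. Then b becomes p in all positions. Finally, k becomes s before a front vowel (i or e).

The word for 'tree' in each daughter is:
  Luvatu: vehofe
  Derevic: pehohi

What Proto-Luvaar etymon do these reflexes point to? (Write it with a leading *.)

*behofi

Position 1: Luvatu has v, Derevic has p. Taking the neighbouring segments as reconstructed: Luvatu v could go back to *b or *v; Derevic p could go back to *p or *b — the one source consistent with every daughter is *b.
Position 5: Luvatu has f, Derevic has h. Luvatu preserves f here (none of its changes turn any other segment into f), so the proto-segment is *f.
Verify the candidate proto-form against each daughter:
Luvatu: start from *behofi.
  rule 1 (vowel merger): behofi → behofe
  rule 2 (unconditioned shift): behofe → vehofe
  rule 3: no change — vehofe
  ⇒ Luvatu vehofe
Derevic: start from *behofi.
  rule 1 (unconditioned shift): behofi → behohi
  rule 2 (unconditioned shift): behohi → pehohi
  rule 3: no change — pehohi
  ⇒ Derevic pehohi
*behofi is the unique common source.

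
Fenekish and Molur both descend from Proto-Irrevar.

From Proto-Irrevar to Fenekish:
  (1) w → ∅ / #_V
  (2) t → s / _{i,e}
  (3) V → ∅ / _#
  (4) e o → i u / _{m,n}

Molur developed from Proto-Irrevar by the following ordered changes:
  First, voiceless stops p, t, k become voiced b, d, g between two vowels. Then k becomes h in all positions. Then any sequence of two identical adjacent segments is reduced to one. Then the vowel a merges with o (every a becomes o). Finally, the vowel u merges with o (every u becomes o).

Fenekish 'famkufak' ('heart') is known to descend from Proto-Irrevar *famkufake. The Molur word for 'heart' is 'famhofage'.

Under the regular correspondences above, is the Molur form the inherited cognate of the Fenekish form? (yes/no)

Derive the expected Molur reflex of *famkufake:
Molur: start from *famkufake.
  rule 1 (intervocalic voicing): famkufake → famkufage
  rule 2 (unconditioned shift): famkufage → famhufage
  rule 3: no change — famhufage
  rule 4 (vowel merger): famhufage → fomhufoge
  rule 5 (vowel merger): fomhufoge → fomhofoge
  ⇒ Molur fomhofoge
The regular Molur reflex would be 'fomhofoge', but the attested form is 'famhofage'. The correspondence is irregular, so they are not cognates (the Molur form has a different source).

no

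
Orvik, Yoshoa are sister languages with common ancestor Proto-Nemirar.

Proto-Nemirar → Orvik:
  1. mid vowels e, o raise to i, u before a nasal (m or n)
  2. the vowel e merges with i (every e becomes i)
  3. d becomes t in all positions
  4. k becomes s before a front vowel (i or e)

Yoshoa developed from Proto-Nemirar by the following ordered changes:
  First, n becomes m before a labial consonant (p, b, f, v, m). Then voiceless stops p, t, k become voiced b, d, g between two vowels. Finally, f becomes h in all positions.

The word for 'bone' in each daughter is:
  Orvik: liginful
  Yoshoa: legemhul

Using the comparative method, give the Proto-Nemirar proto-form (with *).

Position 5: Orvik has n, Yoshoa has m. Orvik preserves n here (none of its changes turn any other segment into n), so the proto-segment is *n.
Position 4: Orvik has i, Yoshoa has e. Yoshoa preserves e here (none of its changes turn any other segment into e), so the proto-segment is *e.
Continuing position by position gives *legenful; check it forward:
Orvik: start from *legenful.
  rule 1 (pre-nasal raising): legenful → leginful
  rule 2 (vowel merger): leginful → liginful
  rule 3: no change — liginful
  rule 4: no change — liginful
  ⇒ Orvik liginful
Yoshoa: start from *legenful.
  rule 1 (nasal place assimilation): legenful → legemful
  rule 2: no change — legemful
  rule 3 (unconditioned shift): legemful → legemhul
  ⇒ Yoshoa legemhul
Only *legenful yields all of Orvik liginful, Yoshoa legemhul.

*legenful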